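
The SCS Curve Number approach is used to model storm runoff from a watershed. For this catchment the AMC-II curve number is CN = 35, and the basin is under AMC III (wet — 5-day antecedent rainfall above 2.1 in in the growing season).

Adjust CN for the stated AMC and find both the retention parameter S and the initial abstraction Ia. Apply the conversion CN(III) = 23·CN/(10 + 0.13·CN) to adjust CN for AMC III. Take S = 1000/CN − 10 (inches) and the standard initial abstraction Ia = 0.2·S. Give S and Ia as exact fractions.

Adjust CN=35 to AMC III: 23·35/(10 + 0.13·35) → 805 ÷ (291/20) = 16100/291 ≈ 55.326
Max retention: S = 1000/(16100/291) − 10 = 1300/161 in (≈ 8.075 in)
Ia = 0.2S: 0.2·8.075 = 1.615 in (exactly 260/161)

S = 1300/161 in ≈ 8.075 in; Ia = 260/161 in ≈ 1.615 in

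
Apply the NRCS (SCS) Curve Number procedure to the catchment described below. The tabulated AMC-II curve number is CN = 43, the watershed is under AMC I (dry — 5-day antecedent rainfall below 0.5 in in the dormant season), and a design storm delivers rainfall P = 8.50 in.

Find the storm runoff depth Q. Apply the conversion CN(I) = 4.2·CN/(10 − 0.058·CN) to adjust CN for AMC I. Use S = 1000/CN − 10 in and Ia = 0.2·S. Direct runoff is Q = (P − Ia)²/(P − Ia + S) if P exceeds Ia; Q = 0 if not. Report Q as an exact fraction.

Q = 1734489/12230834 in ≈ 0.142 in

CN(I) from CN(II)=43: (4.2·43)/(10 − 0.058·43) = 30100/1251 ≈ 24.061
Max retention: S = 1000/(30100/1251) − 10 = 9500/301 in (≈ 31.561 in)
Initial abstraction Ia = S/5 = (9500/301)/5 = 1900/301 ≈ 6.312 in
P − Ia = 8.500 − 6.312 = 1317/602 ≈ 2.188 in (> 0, runoff occurs)
Q = (1317/602)²/((1317/602) + 9500/301) = (1734489/362404)/(20317/602) = 1734489/12230834 in ≈ 0.142 in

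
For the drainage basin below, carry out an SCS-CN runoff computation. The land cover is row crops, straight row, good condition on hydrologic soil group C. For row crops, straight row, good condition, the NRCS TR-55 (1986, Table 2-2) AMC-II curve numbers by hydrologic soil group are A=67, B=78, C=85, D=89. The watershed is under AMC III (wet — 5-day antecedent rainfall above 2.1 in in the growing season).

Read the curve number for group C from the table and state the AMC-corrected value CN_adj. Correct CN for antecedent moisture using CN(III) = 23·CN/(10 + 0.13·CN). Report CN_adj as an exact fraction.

CN_adj = 39100/421 ≈ 92.874

NRCS table: row crops, straight row, good condition, soil group C → CN(II) = 85
CN(III) from CN(II)=85: (23·85)/(10 + 0.13·85) = 39100/421 ≈ 92.874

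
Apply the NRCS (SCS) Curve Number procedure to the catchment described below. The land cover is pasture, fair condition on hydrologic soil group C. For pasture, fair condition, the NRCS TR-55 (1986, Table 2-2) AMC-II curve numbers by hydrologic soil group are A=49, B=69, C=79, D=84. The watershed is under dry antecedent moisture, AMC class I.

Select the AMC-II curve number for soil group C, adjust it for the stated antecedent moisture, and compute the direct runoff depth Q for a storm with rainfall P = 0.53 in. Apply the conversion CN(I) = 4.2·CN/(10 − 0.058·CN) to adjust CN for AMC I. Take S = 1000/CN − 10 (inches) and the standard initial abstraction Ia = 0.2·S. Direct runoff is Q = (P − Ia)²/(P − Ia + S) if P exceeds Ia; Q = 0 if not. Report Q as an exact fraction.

NRCS table: pasture, fair condition, soil group C → CN(II) = 79
Adjust CN=79 to AMC I: 4.2·79/(10 − 0.058·79) → (1659/5) ÷ (2709/500) = 7900/129 ≈ 61.240
Retention S: 1000/CN − 10 with CN=61.240 → S = 500/79 ≈ 6.329 in
Initial abstraction Ia = S/5 = (500/79)/5 = 100/79 ≈ 1.266 in
P = 0.530 ≤ Ia = 1.266 in: entire storm abstracted, Q = 0.

Q = 0 in ≈ 0.000 in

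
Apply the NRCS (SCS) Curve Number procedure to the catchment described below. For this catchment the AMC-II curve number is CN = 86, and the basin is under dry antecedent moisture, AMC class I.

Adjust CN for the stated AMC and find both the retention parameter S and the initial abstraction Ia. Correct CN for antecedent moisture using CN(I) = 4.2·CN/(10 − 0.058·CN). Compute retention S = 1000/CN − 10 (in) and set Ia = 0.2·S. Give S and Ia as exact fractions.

S = 500/129 in ≈ 3.876 in; Ia = 100/129 in ≈ 0.775 in

Adjust CN=86 to AMC I: 4.2·86/(10 − 0.058·86) → (1806/5) ÷ (1253/250) = 12900/179 ≈ 72.067
Retention S: 1000/CN − 10 with CN=72.067 → S = 500/129 ≈ 3.876 in
Ia = 0.2S: 0.2·3.876 = 0.775 in (exactly 100/129)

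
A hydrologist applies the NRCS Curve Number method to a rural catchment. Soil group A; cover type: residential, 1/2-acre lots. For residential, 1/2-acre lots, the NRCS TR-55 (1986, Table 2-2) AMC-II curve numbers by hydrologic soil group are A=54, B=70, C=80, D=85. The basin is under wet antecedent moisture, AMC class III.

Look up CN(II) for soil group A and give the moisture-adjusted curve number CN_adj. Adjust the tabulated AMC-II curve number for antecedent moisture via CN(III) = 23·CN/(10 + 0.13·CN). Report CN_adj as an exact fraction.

NRCS table: residential, 1/2-acre lots, soil group A → CN(II) = 54
CN(III) from CN(II)=54: (23·54)/(10 + 0.13·54) = 2700/37 ≈ 72.973

CN_adj = 2700/37 ≈ 72.973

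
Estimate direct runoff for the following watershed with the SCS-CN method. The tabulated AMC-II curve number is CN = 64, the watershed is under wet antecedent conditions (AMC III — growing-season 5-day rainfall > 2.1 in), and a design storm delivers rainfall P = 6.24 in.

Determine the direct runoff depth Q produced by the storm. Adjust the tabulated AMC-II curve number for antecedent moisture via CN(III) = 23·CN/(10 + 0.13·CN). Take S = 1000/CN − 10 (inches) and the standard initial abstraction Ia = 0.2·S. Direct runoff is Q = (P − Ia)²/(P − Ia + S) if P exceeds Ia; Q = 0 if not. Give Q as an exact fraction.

Wet (AMC III): CN(III) = 23·64/(10 + 0.13·64) = 1472/(458/25) = 18400/229 ≈ 80.349
Max retention: S = 1000/(18400/229) − 10 = 225/92 in (≈ 2.446 in)
Ia = 0.2S: 0.2·2.446 = 0.489 in (exactly 45/92)
Since P=6.240 > Ia=0.489: effective rainfall P−Ia = 13227/2300 in
Q: (13227/2300)² ÷ (4713/575) = 58317843/14453200 in (≈ 4.035 in)

Q = 58317843/14453200 in ≈ 4.035 in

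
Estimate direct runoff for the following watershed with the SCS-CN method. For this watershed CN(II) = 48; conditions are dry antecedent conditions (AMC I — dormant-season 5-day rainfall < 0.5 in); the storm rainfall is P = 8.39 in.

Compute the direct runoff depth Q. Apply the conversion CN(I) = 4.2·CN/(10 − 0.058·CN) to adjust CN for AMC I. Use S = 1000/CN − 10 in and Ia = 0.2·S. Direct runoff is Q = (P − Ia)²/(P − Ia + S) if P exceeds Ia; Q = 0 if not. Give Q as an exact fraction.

Dry (AMC I): CN(I) = 4.2·48/(10 − 0.058·48) = (1008/5)/(902/125) = 12600/451 ≈ 27.938
Retention S: 1000/CN − 10 with CN=27.938 → S = 1625/63 ≈ 25.794 in
Ia = 0.2S: 0.2·25.794 = 5.159 in (exactly 325/63)
Since P=8.390 > Ia=5.159: effective rainfall P−Ia = 20357/6300 in
Runoff Q = (P−Ia)²/(P−Ia+S) = (3.231)²/(3.231+25.794) = 414407449/1151999100 ≈ 0.360 in

Q = 414407449/1151999100 in ≈ 0.360 in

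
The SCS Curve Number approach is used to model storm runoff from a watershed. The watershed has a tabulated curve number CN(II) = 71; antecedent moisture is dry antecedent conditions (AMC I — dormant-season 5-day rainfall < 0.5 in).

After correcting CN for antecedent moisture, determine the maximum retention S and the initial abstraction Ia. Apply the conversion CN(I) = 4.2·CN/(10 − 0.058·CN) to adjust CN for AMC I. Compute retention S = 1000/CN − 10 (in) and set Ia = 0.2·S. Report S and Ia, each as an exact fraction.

Dry (AMC I): CN(I) = 4.2·71/(10 − 0.058·71) = (1491/5)/(2941/500) = 149100/2941 ≈ 50.697
Max retention: S = 1000/(149100/2941) − 10 = 14500/1491 in (≈ 9.725 in)
Initial abstraction Ia = S/5 = (14500/1491)/5 = 2900/1491 ≈ 1.945 in

S = 14500/1491 in ≈ 9.725 in; Ia = 2900/1491 in ≈ 1.945 in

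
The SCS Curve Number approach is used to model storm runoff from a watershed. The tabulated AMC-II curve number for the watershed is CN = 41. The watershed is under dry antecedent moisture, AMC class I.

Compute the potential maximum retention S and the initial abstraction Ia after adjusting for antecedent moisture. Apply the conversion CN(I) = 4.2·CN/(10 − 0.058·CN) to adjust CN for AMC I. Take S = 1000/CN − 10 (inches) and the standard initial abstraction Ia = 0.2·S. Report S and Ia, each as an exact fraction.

Dry (AMC I): CN(I) = 4.2·41/(10 − 0.058·41) = (861/5)/(3811/500) = 86100/3811 ≈ 22.592
Max retention: S = 1000/(86100/3811) − 10 = 29500/861 in (≈ 34.262 in)
Ia = 0.2·(29500/861) = 5900/861 in ≈ 6.852 in

S = 29500/861 in ≈ 34.262 in; Ia = 5900/861 in ≈ 6.852 in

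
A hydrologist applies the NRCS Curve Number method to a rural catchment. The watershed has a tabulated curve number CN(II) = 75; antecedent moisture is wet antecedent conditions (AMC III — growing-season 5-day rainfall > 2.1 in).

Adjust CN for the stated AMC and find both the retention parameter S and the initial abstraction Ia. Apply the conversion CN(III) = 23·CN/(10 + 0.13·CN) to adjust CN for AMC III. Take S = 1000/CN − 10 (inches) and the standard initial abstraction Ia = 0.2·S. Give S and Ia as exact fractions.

S = 100/69 in ≈ 1.449 in; Ia = 20/69 in ≈ 0.290 in

CN(III) from CN(II)=75: (23·75)/(10 + 0.13·75) = 6900/79 ≈ 87.342
Max retention: S = 1000/(6900/79) − 10 = 100/69 in (≈ 1.449 in)
Ia = 0.2·(100/69) = 20/69 in ≈ 0.290 in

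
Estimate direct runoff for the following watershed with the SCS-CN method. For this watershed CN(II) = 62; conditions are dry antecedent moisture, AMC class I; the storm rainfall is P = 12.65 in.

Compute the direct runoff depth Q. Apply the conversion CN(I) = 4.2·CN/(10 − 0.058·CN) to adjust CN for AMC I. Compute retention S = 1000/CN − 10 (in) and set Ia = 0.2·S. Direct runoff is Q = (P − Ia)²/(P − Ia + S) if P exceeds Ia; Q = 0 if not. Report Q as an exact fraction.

CN(I) from CN(II)=62: (4.2·62)/(10 − 0.058·62) = 65100/1601 ≈ 40.662
Retention S: 1000/CN − 10 with CN=40.662 → S = 9500/651 ≈ 14.593 in
Ia = 0.2·(9500/651) = 1900/651 in ≈ 2.919 in
P − Ia = 12.650 − 2.919 = 126703/13020 ≈ 9.731 in (> 0, runoff occurs)
Runoff Q = (P−Ia)²/(P−Ia+S) = (9.731)²/(9.731+14.593) = 16053650209/4123473060 ≈ 3.893 in

Q = 16053650209/4123473060 in ≈ 3.893 in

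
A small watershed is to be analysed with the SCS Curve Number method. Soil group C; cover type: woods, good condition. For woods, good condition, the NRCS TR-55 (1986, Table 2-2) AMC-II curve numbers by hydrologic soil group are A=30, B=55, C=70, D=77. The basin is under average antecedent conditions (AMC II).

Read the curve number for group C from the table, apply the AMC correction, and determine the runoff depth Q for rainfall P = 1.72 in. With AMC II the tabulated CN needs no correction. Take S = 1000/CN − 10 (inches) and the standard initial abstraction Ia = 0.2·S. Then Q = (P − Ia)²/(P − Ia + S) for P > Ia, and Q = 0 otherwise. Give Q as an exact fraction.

Q = 22801/157675 in ≈ 0.145 in

NRCS table: woods, good condition, soil group C → CN(II) = 70
CN(II) = 70; AMC II needs no correction.
Retention S: 1000/CN − 10 with CN=70.000 → S = 30/7 ≈ 4.286 in
Initial abstraction Ia = S/5 = (30/7)/5 = 6/7 ≈ 0.857 in
P − Ia = 1.720 − 0.857 = 151/175 ≈ 0.863 in (> 0, runoff occurs)
Q = (151/175)²/((151/175) + 30/7) = (22801/30625)/(901/175) = 22801/157675 in ≈ 0.145 in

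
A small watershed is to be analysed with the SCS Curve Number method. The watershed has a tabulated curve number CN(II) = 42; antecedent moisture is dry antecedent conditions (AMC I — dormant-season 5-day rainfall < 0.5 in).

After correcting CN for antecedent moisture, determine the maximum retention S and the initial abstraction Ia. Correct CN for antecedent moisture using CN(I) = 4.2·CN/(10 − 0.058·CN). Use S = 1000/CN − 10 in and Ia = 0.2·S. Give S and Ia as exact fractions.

CN(I) from CN(II)=42: (4.2·42)/(10 − 0.058·42) = 44100/1891 ≈ 23.321
Max retention: S = 1000/(44100/1891) − 10 = 14500/441 in (≈ 32.880 in)
Ia = 0.2S: 0.2·32.880 = 6.576 in (exactly 2900/441)

S = 14500/441 in ≈ 32.880 in; Ia = 2900/441 in ≈ 6.576 in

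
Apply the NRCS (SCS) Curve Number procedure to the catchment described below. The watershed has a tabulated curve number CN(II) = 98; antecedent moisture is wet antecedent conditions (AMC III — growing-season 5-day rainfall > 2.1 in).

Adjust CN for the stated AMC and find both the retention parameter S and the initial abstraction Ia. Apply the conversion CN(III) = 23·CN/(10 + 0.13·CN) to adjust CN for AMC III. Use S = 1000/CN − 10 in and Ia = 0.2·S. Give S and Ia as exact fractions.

Wet (AMC III): CN(III) = 23·98/(10 + 0.13·98) = 2254/(1137/50) = 112700/1137 ≈ 99.120
S = 1000/(112700/1137) − 10 = 100/1127 in ≈ 0.089 in
Ia = 0.2S: 0.2·0.089 = 0.018 in (exactly 20/1127)

S = 100/1127 in ≈ 0.089 in; Ia = 20/1127 in ≈ 0.018 in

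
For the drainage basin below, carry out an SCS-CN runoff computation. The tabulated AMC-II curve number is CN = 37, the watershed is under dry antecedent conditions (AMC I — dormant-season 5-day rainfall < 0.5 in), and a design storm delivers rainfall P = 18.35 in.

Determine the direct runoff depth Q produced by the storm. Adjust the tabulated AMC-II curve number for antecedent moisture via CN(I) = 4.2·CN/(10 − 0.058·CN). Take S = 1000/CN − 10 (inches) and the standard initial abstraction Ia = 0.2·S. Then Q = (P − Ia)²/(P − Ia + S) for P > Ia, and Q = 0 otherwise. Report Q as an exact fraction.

Adjust CN=37 to AMC I: 4.2·37/(10 − 0.058·37) → (777/5) ÷ (3927/500) = 3700/187 ≈ 19.786
Retention S: 1000/CN − 10 with CN=19.786 → S = 1500/37 ≈ 40.541 in
Ia = 0.2S: 0.2·40.541 = 8.108 in (exactly 300/37)
P − Ia = 18.350 − 8.108 = 7579/740 ≈ 10.242 in (> 0, runoff occurs)
Runoff Q = (P−Ia)²/(P−Ia+S) = (10.242)²/(10.242+40.541) = 57441241/27808460 ≈ 2.066 in

Q = 57441241/27808460 in ≈ 2.066 in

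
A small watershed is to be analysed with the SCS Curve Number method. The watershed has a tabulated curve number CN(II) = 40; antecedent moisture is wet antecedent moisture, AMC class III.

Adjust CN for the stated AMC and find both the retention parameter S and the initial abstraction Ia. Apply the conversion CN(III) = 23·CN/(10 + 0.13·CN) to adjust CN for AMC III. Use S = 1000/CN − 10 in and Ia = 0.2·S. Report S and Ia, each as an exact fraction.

Wet (AMC III): CN(III) = 23·40/(10 + 0.13·40) = 920/(76/5) = 1150/19 ≈ 60.526
S = 1000/(1150/19) − 10 = 150/23 in ≈ 6.522 in
Initial abstraction Ia = S/5 = (150/23)/5 = 30/23 ≈ 1.304 in

S = 150/23 in ≈ 6.522 in; Ia = 30/23 in ≈ 1.304 in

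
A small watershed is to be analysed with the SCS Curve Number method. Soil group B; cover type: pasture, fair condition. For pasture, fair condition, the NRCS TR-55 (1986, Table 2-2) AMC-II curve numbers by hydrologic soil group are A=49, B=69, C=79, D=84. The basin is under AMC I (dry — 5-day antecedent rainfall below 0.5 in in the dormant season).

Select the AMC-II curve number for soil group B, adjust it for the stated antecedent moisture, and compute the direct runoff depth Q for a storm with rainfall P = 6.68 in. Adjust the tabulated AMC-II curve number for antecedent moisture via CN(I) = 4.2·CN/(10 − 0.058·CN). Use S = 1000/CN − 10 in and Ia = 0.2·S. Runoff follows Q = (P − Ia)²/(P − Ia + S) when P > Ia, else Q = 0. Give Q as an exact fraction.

NRCS table: pasture, fair condition, soil group B → CN(II) = 69
Adjust CN=69 to AMC I: 4.2·69/(10 − 0.058·69) → (1449/5) ÷ (2999/500) = 144900/2999 ≈ 48.316
S = 1000/(144900/2999) − 10 = 15500/1449 in ≈ 10.697 in
Ia = 0.2·(15500/1449) = 3100/1449 in ≈ 2.139 in
Excess rainfall: 6.680 − 2.139 = 4.541 in; P > Ia so Q > 0
Q: (164483/36225)² ÷ (551983/36225) = 27054657289/19995584175 in (≈ 1.353 in)

Q = 27054657289/19995584175 in ≈ 1.353 in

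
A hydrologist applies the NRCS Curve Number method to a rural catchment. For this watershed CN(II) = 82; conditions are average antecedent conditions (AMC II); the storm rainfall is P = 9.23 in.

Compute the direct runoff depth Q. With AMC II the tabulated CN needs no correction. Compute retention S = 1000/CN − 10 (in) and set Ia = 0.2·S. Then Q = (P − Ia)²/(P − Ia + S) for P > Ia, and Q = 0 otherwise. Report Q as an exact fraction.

Q = 1299097849/184676300 in ≈ 7.034 in

AMC II — tabulated CN = 82 applies directly.
S = 1000/82 − 10 = 90/41 in ≈ 2.195 in
Ia = 0.2S: 0.2·2.195 = 0.439 in (exactly 18/41)
Since P=9.230 > Ia=0.439: effective rainfall P−Ia = 36043/4100 in
Q = (36043/4100)²/((36043/4100) + 90/41) = (1299097849/16810000)/(45043/4100) = 1299097849/184676300 in ≈ 7.034 in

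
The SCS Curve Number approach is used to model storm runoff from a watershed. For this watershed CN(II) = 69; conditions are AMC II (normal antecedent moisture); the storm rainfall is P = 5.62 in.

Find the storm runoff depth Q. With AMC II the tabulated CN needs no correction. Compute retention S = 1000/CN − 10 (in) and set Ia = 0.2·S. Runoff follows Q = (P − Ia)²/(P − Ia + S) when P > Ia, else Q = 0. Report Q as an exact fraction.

Q = 265331521/109672050 in ≈ 2.419 in

Average conditions: CN = 69 (no AMC adjustment).
Retention S: 1000/CN − 10 with CN=69.000 → S = 310/69 ≈ 4.493 in
Initial abstraction Ia = S/5 = (310/69)/5 = 62/69 ≈ 0.899 in
Since P=5.620 > Ia=0.899: effective rainfall P−Ia = 16289/3450 in
Q: (16289/3450)² ÷ (31789/3450) = 265331521/109672050 in (≈ 2.419 in)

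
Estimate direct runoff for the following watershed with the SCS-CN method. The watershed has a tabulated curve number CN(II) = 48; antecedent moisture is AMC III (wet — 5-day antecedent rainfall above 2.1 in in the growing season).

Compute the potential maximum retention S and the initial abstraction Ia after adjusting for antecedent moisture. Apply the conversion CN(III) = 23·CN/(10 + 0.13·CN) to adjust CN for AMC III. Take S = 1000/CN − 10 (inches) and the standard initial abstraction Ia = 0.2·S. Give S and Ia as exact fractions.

CN(III) from CN(II)=48: (23·48)/(10 + 0.13·48) = 13800/203 ≈ 67.980
S = 1000/(13800/203) − 10 = 325/69 in ≈ 4.710 in
Ia = 0.2S: 0.2·4.710 = 0.942 in (exactly 65/69)

S = 325/69 in ≈ 4.710 in; Ia = 65/69 in ≈ 0.942 in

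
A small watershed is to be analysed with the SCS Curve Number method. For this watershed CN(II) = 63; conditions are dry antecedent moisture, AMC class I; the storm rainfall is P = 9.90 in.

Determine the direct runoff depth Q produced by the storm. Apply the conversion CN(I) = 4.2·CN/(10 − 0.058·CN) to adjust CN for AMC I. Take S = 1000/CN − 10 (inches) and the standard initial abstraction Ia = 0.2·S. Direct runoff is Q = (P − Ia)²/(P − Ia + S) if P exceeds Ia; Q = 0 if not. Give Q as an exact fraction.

Q = 8831676529/3690865710 in ≈ 2.393 in

Dry (AMC I): CN(I) = 4.2·63/(10 − 0.058·63) = (1323/5)/(3173/500) = 132300/3173 ≈ 41.696
Retention S: 1000/CN − 10 with CN=41.696 → S = 18500/1323 ≈ 13.983 in
Initial abstraction Ia = S/5 = (18500/1323)/5 = 3700/1323 ≈ 2.797 in
Excess rainfall: 9.900 − 2.797 = 7.103 in; P > Ia so Q > 0
Q = (93977/13230)²/((93977/13230) + 18500/1323) = (8831676529/175032900)/(278977/13230) = 8831676529/3690865710 in ≈ 2.393 in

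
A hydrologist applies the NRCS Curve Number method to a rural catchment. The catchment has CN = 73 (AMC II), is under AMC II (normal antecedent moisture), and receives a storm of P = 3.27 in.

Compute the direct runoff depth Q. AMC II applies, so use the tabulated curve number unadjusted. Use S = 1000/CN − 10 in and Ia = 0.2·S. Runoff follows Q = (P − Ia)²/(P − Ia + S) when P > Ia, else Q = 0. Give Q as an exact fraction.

Q = 113725947/110646100 in ≈ 1.028 in

CN(II) = 73; AMC II needs no correction.
Retention S: 1000/CN − 10 with CN=73.000 → S = 270/73 ≈ 3.699 in
Ia = 0.2·(270/73) = 54/73 in ≈ 0.740 in
Since P=3.270 > Ia=0.740: effective rainfall P−Ia = 18471/7300 in
Q: (18471/7300)² ÷ (45471/7300) = 113725947/110646100 in (≈ 1.028 in)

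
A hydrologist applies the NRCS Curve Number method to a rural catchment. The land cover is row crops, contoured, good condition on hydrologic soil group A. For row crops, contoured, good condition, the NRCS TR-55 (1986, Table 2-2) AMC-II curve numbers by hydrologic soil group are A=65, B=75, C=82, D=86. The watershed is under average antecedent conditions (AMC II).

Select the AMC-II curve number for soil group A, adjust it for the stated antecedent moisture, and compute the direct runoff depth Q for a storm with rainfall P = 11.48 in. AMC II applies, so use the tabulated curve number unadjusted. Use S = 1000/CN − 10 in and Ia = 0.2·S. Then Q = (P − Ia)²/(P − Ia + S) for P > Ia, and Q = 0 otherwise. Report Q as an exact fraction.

NRCS table: row crops, contoured, good condition, soil group A → CN(II) = 65
AMC II — tabulated CN = 65 applies directly.
S = 1000/65 − 10 = 70/13 in ≈ 5.385 in
Initial abstraction Ia = S/5 = (70/13)/5 = 14/13 ≈ 1.077 in
Excess rainfall: 11.480 − 1.077 = 10.403 in; P > Ia so Q > 0
Q = (3381/325)²/((3381/325) + 70/13) = (11431161/105625)/(5131/325) = 1633023/238225 in ≈ 6.855 in

Q = 1633023/238225 in ≈ 6.855 in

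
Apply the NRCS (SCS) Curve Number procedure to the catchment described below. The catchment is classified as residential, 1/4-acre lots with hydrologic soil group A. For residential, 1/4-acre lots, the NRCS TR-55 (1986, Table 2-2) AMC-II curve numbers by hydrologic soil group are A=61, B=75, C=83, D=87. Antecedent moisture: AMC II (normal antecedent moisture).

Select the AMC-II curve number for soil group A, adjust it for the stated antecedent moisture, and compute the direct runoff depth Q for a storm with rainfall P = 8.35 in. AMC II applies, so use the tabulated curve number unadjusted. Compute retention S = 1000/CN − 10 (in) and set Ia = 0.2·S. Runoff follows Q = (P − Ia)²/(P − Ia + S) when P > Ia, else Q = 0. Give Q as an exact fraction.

NRCS table: residential, 1/4-acre lots, soil group A → CN(II) = 61
AMC II — tabulated CN = 61 applies directly.
Max retention: S = 1000/61 − 10 = 390/61 in (≈ 6.393 in)
Initial abstraction Ia = S/5 = (390/61)/5 = 78/61 ≈ 1.279 in
P − Ia = 8.350 − 1.279 = 8627/1220 ≈ 7.071 in (> 0, runoff occurs)
Q: (8627/1220)² ÷ (16427/1220) = 74425129/20040940 in (≈ 3.714 in)

Q = 74425129/20040940 in ≈ 3.714 in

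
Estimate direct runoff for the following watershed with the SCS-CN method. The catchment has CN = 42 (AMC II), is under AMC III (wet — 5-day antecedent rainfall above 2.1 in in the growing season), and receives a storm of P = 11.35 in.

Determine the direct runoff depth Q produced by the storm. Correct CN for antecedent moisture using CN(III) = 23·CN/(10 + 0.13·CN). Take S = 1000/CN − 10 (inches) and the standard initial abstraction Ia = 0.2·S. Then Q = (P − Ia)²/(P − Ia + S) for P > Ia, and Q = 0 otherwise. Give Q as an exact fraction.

Adjust CN=42 to AMC III: 23·42/(10 + 0.13·42) → 966 ÷ (773/50) = 48300/773 ≈ 62.484
Max retention: S = 1000/(48300/773) − 10 = 2900/483 in (≈ 6.004 in)
Initial abstraction Ia = S/5 = (2900/483)/5 = 580/483 ≈ 1.201 in
P − Ia = 11.350 − 1.201 = 98041/9660 ≈ 10.149 in (> 0, runoff occurs)
Runoff Q = (P−Ia)²/(P−Ia+S) = (10.149)²/(10.149+6.004) = 9612037681/1507356060 ≈ 6.377 in

Q = 9612037681/1507356060 in ≈ 6.377 in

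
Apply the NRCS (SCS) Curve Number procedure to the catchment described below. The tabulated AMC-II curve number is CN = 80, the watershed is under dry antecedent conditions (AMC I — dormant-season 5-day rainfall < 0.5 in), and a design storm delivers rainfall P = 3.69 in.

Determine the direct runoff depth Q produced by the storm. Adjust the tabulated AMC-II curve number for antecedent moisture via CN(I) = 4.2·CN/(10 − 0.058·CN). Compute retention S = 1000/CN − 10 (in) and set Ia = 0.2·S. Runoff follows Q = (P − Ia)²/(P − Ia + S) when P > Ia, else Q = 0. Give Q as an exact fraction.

CN(I) from CN(II)=80: (4.2·80)/(10 − 0.058·80) = 4200/67 ≈ 62.687
Retention S: 1000/CN − 10 with CN=62.687 → S = 125/21 ≈ 5.952 in
Initial abstraction Ia = S/5 = (125/21)/5 = 25/21 ≈ 1.190 in
P − Ia = 3.690 − 1.190 = 5249/2100 ≈ 2.500 in (> 0, runoff occurs)
Runoff Q = (P−Ia)²/(P−Ia+S) = (2.500)²/(2.500+5.952) = 27552001/37272900 ≈ 0.739 in

Q = 27552001/37272900 in ≈ 0.739 in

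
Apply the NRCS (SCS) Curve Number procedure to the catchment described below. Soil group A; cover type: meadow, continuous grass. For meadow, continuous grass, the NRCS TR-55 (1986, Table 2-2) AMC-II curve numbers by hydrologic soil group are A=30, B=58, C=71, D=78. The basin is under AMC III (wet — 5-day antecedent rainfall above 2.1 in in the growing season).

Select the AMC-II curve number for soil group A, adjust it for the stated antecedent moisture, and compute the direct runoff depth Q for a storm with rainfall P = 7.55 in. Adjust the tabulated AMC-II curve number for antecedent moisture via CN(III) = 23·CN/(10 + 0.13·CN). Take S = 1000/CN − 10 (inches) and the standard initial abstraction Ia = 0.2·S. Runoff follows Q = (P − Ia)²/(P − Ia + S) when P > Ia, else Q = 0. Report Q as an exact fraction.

NRCS table: meadow, continuous grass, soil group A → CN(II) = 30
Adjust CN=30 to AMC III: 23·30/(10 + 0.13·30) → 690 ÷ (139/10) = 6900/139 ≈ 49.640
Max retention: S = 1000/(6900/139) − 10 = 700/69 in (≈ 10.145 in)
Ia = 0.2·(700/69) = 140/69 in ≈ 2.029 in
Excess rainfall: 7.550 − 2.029 = 5.521 in; P > Ia so Q > 0
Runoff Q = (P−Ia)²/(P−Ia+S) = (5.521)²/(5.521+10.145) = 58049161/29834220 ≈ 1.946 in

Q = 58049161/29834220 in ≈ 1.946 in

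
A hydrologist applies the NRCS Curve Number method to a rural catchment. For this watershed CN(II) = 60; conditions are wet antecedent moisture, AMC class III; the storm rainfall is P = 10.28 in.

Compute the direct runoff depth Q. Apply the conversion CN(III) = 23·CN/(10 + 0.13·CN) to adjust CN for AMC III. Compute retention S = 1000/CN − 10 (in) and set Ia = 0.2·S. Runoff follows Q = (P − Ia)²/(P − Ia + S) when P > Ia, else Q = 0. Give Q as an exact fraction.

CN(III) from CN(II)=60: (23·60)/(10 + 0.13·60) = 6900/89 ≈ 77.528
Max retention: S = 1000/(6900/89) − 10 = 200/69 in (≈ 2.899 in)
Ia = 0.2S: 0.2·2.899 = 0.580 in (exactly 40/69)
Since P=10.280 > Ia=0.580: effective rainfall P−Ia = 16733/1725 in
Q = (16733/1725)²/((16733/1725) + 200/69) = (279993289/2975625)/(21733/1725) = 279993289/37489425 in ≈ 7.469 in

Q = 279993289/37489425 in ≈ 7.469 in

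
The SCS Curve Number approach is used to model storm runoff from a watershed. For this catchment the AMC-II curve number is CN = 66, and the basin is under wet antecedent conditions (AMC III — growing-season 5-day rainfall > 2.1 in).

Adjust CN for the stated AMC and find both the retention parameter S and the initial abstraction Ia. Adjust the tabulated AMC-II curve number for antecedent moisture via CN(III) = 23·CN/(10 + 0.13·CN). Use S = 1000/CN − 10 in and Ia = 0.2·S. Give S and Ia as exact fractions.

CN(III) from CN(II)=66: (23·66)/(10 + 0.13·66) = 75900/929 ≈ 81.701
Retention S: 1000/CN − 10 with CN=81.701 → S = 1700/759 ≈ 2.240 in
Ia = 0.2S: 0.2·2.240 = 0.448 in (exactly 340/759)

S = 1700/759 in ≈ 2.240 in; Ia = 340/759 in ≈ 0.448 in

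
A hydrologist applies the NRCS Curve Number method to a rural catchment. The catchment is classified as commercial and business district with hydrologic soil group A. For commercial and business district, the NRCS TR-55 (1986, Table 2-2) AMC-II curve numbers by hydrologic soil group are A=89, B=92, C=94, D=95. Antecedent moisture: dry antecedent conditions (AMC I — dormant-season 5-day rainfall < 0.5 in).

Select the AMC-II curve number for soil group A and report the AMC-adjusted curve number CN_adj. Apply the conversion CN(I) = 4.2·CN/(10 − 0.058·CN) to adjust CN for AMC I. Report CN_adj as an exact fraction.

NRCS table: commercial and business district, soil group A → CN(II) = 89
Dry (AMC I): CN(I) = 4.2·89/(10 − 0.058·89) = (1869/5)/(2419/500) = 186900/2419 ≈ 77.263

CN_adj = 186900/2419 ≈ 77.263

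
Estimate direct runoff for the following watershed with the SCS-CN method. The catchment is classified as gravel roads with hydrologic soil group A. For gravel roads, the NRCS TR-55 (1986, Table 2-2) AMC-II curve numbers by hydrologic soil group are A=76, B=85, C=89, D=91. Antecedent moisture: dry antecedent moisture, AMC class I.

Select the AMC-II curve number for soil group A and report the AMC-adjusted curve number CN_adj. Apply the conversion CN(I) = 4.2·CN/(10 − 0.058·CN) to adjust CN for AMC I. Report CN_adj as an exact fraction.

NRCS table: gravel roads, soil group A → CN(II) = 76
Adjust CN=76 to AMC I: 4.2·76/(10 − 0.058·76) → (1596/5) ÷ (699/125) = 13300/233 ≈ 57.082

CN_adj = 13300/233 ≈ 57.082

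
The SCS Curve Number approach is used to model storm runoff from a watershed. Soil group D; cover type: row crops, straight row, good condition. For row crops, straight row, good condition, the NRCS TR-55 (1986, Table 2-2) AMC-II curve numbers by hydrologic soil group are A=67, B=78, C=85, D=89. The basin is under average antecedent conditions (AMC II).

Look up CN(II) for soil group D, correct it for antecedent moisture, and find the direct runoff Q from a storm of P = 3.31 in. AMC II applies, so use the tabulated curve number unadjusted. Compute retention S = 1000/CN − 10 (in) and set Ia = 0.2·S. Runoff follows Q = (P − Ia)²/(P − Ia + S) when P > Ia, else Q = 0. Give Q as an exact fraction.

NRCS table: row crops, straight row, good condition, soil group D → CN(II) = 89
CN(II) = 89; AMC II needs no correction.
S = 1000/89 − 10 = 110/89 in ≈ 1.236 in
Initial abstraction Ia = S/5 = (110/89)/5 = 22/89 ≈ 0.247 in
Since P=3.310 > Ia=0.247: effective rainfall P−Ia = 27259/8900 in
Runoff Q = (P−Ia)²/(P−Ia+S) = (3.063)²/(3.063+1.236) = 743053081/340505100 ≈ 2.182 in

Q = 743053081/340505100 in ≈ 2.182 in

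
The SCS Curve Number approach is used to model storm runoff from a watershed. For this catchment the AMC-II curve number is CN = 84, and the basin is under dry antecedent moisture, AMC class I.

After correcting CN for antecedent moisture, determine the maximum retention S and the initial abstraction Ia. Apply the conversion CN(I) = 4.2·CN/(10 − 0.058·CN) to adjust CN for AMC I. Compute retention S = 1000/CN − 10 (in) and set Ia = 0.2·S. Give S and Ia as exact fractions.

S = 2000/441 in ≈ 4.535 in; Ia = 400/441 in ≈ 0.907 in

Adjust CN=84 to AMC I: 4.2·84/(10 − 0.058·84) → (1764/5) ÷ (641/125) = 44100/641 ≈ 68.799
Max retention: S = 1000/(44100/641) − 10 = 2000/441 in (≈ 4.535 in)
Ia = 0.2·(2000/441) = 400/441 in ≈ 0.907 in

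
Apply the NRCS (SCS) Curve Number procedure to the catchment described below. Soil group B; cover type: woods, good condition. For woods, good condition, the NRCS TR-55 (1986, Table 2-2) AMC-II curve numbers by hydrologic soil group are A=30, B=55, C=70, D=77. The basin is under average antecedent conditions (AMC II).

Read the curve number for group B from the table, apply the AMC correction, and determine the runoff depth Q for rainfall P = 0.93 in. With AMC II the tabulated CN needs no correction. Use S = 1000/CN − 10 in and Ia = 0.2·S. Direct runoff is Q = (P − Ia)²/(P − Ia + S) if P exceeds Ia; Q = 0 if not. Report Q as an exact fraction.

Q = 0 in ≈ 0.000 in

NRCS table: woods, good condition, soil group B → CN(II) = 55
Average conditions: CN = 55 (no AMC adjustment).
S = 1000/55 − 10 = 90/11 in ≈ 8.182 in
Ia = 0.2S: 0.2·8.182 = 1.636 in (exactly 18/11)
P = 0.930 ≤ Ia = 1.636 in: entire storm abstracted, Q = 0.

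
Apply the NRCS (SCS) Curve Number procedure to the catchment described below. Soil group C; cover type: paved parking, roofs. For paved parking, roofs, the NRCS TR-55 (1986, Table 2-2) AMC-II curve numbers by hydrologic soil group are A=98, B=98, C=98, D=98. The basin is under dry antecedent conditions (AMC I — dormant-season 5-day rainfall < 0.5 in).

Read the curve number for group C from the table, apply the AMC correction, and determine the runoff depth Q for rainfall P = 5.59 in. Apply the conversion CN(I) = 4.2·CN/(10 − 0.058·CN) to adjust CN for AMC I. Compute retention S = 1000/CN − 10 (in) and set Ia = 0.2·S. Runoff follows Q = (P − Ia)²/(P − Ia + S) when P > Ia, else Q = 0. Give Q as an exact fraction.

NRCS table: paved parking, roofs, soil group C → CN(II) = 98
Adjust CN=98 to AMC I: 4.2·98/(10 − 0.058·98) → (2058/5) ÷ (1079/250) = 102900/1079 ≈ 95.366
Retention S: 1000/CN − 10 with CN=95.366 → S = 500/1029 ≈ 0.486 in
Ia = 0.2S: 0.2·0.486 = 0.097 in (exactly 100/1029)
Excess rainfall: 5.590 − 0.097 = 5.493 in; P > Ia so Q > 0
Runoff Q = (P−Ia)²/(P−Ia+S) = (5.493)²/(5.493+0.486) = 319463474521/63305211900 ≈ 5.046 in

Q = 319463474521/63305211900 in ≈ 5.046 in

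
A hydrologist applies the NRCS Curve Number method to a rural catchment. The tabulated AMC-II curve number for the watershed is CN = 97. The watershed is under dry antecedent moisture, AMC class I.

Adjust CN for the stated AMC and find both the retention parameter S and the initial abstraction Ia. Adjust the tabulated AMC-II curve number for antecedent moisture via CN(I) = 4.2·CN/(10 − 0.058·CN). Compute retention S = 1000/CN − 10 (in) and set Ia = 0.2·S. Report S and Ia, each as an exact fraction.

S = 500/679 in ≈ 0.736 in; Ia = 100/679 in ≈ 0.147 in

Dry (AMC I): CN(I) = 4.2·97/(10 − 0.058·97) = (2037/5)/(2187/500) = 67900/729 ≈ 93.141
Max retention: S = 1000/(67900/729) − 10 = 500/679 in (≈ 0.736 in)
Initial abstraction Ia = S/5 = (500/679)/5 = 100/679 ≈ 0.147 in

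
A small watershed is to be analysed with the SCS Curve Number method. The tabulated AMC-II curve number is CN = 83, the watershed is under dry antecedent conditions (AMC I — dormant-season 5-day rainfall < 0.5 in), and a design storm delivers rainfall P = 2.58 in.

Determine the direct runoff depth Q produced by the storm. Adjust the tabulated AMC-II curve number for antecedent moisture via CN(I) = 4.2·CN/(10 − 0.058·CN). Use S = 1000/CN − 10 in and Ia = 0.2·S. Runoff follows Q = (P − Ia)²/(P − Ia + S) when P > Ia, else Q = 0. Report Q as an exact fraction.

Q = 19557183409/49226416050 in ≈ 0.397 in

Adjust CN=83 to AMC I: 4.2·83/(10 − 0.058·83) → (1743/5) ÷ (2593/500) = 174300/2593 ≈ 67.219
Retention S: 1000/CN − 10 with CN=67.219 → S = 8500/1743 ≈ 4.877 in
Initial abstraction Ia = S/5 = (8500/1743)/5 = 1700/1743 ≈ 0.975 in
Since P=2.580 > Ia=0.975: effective rainfall P−Ia = 139847/87150 in
Q: (139847/87150)² ÷ (564847/87150) = 19557183409/49226416050 in (≈ 0.397 in)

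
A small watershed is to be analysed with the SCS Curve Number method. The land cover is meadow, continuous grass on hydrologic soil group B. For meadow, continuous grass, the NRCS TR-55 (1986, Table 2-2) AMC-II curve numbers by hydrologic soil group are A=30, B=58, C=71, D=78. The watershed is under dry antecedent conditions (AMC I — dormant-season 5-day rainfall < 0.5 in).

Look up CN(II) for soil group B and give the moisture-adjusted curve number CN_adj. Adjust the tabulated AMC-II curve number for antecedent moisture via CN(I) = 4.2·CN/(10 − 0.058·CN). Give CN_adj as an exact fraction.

CN_adj = 2900/79 ≈ 36.709

NRCS table: meadow, continuous grass, soil group B → CN(II) = 58
Adjust CN=58 to AMC I: 4.2·58/(10 − 0.058·58) → (1218/5) ÷ (1659/250) = 2900/79 ≈ 36.709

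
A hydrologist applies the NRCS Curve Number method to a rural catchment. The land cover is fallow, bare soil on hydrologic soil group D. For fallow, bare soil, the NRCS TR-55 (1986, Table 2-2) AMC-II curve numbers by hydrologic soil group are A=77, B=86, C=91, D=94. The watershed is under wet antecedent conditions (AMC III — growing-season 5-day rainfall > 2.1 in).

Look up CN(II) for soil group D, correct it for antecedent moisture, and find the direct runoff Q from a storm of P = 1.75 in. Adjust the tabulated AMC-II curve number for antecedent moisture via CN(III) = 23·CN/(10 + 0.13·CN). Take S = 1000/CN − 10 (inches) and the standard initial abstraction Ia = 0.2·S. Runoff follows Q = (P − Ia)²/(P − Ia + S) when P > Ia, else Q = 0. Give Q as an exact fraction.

Q = 53684929/36870748 in ≈ 1.456 in

NRCS table: fallow, bare soil, soil group D → CN(II) = 94
CN(III) from CN(II)=94: (23·94)/(10 + 0.13·94) = 108100/1111 ≈ 97.300
Max retention: S = 1000/(108100/1111) − 10 = 300/1081 in (≈ 0.278 in)
Initial abstraction Ia = S/5 = (300/1081)/5 = 60/1081 ≈ 0.056 in
Excess rainfall: 1.750 − 0.056 = 1.694 in; P > Ia so Q > 0
Q = (7327/4324)²/((7327/4324) + 300/1081) = (53684929/18696976)/(8527/4324) = 53684929/36870748 in ≈ 1.456 in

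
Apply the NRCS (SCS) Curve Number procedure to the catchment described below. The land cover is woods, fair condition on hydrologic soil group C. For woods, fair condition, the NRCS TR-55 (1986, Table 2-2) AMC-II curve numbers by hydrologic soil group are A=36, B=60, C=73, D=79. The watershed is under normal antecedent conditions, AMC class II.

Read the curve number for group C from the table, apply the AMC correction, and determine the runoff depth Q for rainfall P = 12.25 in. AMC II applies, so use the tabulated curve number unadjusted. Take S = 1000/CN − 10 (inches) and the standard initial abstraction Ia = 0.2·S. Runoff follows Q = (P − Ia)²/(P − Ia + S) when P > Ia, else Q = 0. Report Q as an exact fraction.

Q = 11296321/1296772 in ≈ 8.711 in

NRCS table: woods, fair condition, soil group C → CN(II) = 73
Average conditions: CN = 73 (no AMC adjustment).
Max retention: S = 1000/73 − 10 = 270/73 in (≈ 3.699 in)
Initial abstraction Ia = S/5 = (270/73)/5 = 54/73 ≈ 0.740 in
P − Ia = 12.250 − 0.740 = 3361/292 ≈ 11.510 in (> 0, runoff occurs)
Q: (3361/292)² ÷ (4441/292) = 11296321/1296772 in (≈ 8.711 in)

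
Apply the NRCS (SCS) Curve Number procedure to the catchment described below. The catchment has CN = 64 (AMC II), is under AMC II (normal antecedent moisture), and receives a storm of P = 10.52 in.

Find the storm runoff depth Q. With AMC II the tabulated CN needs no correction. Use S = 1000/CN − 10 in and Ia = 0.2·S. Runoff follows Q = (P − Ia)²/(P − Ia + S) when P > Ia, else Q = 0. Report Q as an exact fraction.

Q = 3530641/600800 in ≈ 5.877 in

AMC II — tabulated CN = 64 applies directly.
Retention S: 1000/CN − 10 with CN=64.000 → S = 45/8 ≈ 5.625 in
Ia = 0.2·(45/8) = 9/8 in ≈ 1.125 in
P − Ia = 10.520 − 1.125 = 1879/200 ≈ 9.395 in (> 0, runoff occurs)
Q = (1879/200)²/((1879/200) + 45/8) = (3530641/40000)/(751/50) = 3530641/600800 in ≈ 5.877 in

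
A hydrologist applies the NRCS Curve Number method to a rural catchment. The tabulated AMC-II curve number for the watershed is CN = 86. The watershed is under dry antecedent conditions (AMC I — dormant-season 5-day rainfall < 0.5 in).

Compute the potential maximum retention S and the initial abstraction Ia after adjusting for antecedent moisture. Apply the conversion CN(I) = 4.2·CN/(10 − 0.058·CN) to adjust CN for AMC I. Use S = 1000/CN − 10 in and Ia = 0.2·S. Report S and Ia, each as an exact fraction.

CN(I) from CN(II)=86: (4.2·86)/(10 − 0.058·86) = 12900/179 ≈ 72.067
Max retention: S = 1000/(12900/179) − 10 = 500/129 in (≈ 3.876 in)
Initial abstraction Ia = S/5 = (500/129)/5 = 100/129 ≈ 0.775 in

S = 500/129 in ≈ 3.876 in; Ia = 100/129 in ≈ 0.775 in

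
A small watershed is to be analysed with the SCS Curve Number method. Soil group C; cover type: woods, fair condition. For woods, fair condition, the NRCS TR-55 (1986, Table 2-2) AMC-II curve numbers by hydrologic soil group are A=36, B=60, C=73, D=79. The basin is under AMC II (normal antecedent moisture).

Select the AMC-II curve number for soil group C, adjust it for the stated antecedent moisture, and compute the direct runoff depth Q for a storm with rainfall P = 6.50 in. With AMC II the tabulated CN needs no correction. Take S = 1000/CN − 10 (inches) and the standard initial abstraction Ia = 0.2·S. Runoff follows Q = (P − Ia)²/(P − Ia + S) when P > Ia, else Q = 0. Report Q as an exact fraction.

NRCS table: woods, fair condition, soil group C → CN(II) = 73
AMC II — tabulated CN = 73 applies directly.
Max retention: S = 1000/73 − 10 = 270/73 in (≈ 3.699 in)
Ia = 0.2S: 0.2·3.699 = 0.740 in (exactly 54/73)
Excess rainfall: 6.500 − 0.740 = 5.760 in; P > Ia so Q > 0
Q: (841/146)² ÷ (1381/146) = 707281/201626 in (≈ 3.508 in)

Q = 707281/201626 in ≈ 3.508 in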